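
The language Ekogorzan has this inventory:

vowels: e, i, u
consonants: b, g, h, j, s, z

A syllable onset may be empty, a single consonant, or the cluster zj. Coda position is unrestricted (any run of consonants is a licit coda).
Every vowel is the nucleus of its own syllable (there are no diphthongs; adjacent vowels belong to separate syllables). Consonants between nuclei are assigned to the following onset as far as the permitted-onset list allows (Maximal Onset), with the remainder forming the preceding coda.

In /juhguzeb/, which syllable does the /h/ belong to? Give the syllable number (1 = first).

1

The vowels are u, u, e — 3 nuclei, so 3 syllables.
/u…u/ gap (V1→V2): cluster /hg/ — the longest permitted-onset suffix is /g/; onset = /g/, preceding coda = /h/.
/u…e/ gap (V2→V3): just /z/ — single C goes to the following onset.
Result: juh.gu.zeb.
The /h/ is in the coda of syllable 1 (/juh/).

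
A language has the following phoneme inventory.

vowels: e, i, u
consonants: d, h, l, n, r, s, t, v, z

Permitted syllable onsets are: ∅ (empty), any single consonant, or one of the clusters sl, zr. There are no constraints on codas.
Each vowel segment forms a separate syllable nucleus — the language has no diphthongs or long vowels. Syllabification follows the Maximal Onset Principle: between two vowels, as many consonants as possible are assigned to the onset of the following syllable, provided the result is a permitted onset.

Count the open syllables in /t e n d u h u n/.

1

The vowels are e, u, u — 3 nuclei, so 3 syllables.
Between /e/ (V1) and /u/ (V2): /nd/ splits as /n/ + /d/ (/d/ is the longest suffix that is a licit onset).
Between /u/ (V2) and /u/ (V3): /h/ → onset of the next syllable (single consonants are always licit onsets).
So the parse is ten.du.hun.
Classifying each syllable: /ten/ (closed), /du/ (open), /hun/ (closed).
Open syllables: 1.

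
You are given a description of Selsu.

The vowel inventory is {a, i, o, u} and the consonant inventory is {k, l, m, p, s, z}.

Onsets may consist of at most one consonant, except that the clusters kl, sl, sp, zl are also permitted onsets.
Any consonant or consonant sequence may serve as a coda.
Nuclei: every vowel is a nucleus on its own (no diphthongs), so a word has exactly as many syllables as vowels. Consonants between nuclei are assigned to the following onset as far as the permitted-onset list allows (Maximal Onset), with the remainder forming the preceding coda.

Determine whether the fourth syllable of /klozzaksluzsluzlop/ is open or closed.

open

Nuclei (vowels): o, a, u, u, o → 5 syllables.
V1 /o/ – V2 /a/: /zz/ splits as /z/ + /z/ (/z/ is the longest suffix that is a licit onset).
V2 /a/ – V3 /u/: /ksl/ — longest licit onset from the right is /sl/, leaving /k/ as coda.
V3 /u/ – V4 /u/: /zsl/; trying suffixes from longest down, /sl/ is the first permitted one, so coda /z/ | onset /sl/.
V4 /u/ – V5 /o/: /zl/ is a licit onset in full, so it all attaches to the next syllable.
So the parse is kloz.zak.sluz.slu.zlop.
Syllable 4 is /slu/; it ends in its nucleus with no coda, so it is open.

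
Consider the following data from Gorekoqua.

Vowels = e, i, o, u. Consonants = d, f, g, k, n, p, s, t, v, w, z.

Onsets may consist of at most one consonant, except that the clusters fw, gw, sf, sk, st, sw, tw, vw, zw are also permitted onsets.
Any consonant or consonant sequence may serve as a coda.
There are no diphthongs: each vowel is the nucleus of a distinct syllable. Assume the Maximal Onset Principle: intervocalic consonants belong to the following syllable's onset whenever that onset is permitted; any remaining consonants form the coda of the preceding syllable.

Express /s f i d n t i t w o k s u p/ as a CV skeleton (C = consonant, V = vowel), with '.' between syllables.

CCVCC.CV.CCVC.CVC

Nuclei (vowels): i, i, o, u → 4 syllables.
Between /i/ (V1) and /i/ (V2): cluster /dnt/ — the longest permitted-onset suffix is /t/; onset = /t/, preceding coda = /dn/.
Between /i/ (V2) and /o/ (V3): /tw/ — entire cluster is a permitted onset → onset /tw/, coda ∅.
Between /o/ (V3) and /u/ (V4): /ks/ — longest licit onset from the right is /s/, leaving /k/ as coda.
Putting it together: sfidn.ti.twok.sup.
Mapping each syllable to C/V: /sfidn/ → CCVCC, /ti/ → CV, /twok/ → CCVC, /sup/ → CVC.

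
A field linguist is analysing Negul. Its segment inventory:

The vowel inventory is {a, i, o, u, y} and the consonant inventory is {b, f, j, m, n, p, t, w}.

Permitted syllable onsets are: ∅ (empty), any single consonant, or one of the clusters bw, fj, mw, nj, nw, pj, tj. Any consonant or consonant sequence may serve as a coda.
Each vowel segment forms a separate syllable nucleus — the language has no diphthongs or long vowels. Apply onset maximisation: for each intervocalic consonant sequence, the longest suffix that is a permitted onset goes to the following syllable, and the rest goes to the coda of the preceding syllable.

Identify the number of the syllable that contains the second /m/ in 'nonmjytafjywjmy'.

Nuclei (vowels): o, y, a, y, y → 5 syllables.
Between /o/ (V1) and /y/ (V2): cluster /nmj/ — the longest permitted-onset suffix is /j/; onset = /j/, preceding coda = /nm/.
Between /y/ (V2) and /a/ (V3): /t/ is a single consonant, so it becomes the next onset.
Between /a/ (V3) and /y/ (V4): cluster /fj/ — /fj/ is itself a permitted onset, so the whole cluster goes right; preceding coda = ∅.
Between /y/ (V4) and /y/ (V5): /wjm/; trying suffixes from longest down, /m/ is the first permitted one, so coda /wj/ | onset /m/.
Syllabification: nonm.jy.ta.fjywj.my.
The second /m/ is in the onset of syllable 5 (/my/).

5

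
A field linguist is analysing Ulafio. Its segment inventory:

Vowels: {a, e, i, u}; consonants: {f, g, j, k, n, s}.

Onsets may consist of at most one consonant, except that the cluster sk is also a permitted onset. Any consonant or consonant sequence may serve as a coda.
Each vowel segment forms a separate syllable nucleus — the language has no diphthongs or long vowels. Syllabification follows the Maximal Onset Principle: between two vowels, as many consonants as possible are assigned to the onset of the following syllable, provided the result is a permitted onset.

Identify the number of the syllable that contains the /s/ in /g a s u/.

2

Vowels present: a, u; each is a nucleus, giving 2 syllables.
Between /a/ (V1) and /u/ (V2): /s/ is a single consonant, so it becomes the next onset.
Syllabification: ga.su.
The /s/ is in the onset of syllable 2 (/su/).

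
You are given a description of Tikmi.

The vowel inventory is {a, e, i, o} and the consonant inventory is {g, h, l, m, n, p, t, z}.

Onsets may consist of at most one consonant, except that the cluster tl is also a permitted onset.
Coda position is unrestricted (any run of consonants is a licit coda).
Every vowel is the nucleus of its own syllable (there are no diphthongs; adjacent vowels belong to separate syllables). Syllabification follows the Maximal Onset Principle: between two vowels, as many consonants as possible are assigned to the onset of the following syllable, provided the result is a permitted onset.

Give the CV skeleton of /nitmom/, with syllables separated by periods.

The vowels are i, o — 2 nuclei, so 2 syllables.
V1 /i/ – V2 /o/: /tm/ — longest licit onset from the right is /m/, leaving /t/ as coda.
Syllabification: nit.mom.
Mapping each syllable to C/V: /nit/ → CVC, /mom/ → CVC.

CVC.CVC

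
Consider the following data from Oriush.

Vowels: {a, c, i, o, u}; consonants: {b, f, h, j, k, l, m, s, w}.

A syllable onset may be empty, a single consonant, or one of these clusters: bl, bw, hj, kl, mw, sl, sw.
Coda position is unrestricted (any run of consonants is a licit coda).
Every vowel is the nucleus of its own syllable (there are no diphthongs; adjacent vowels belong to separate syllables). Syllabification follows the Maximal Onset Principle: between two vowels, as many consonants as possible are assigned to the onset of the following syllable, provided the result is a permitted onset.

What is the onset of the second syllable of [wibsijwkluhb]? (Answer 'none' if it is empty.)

Nuclei (vowels): i, i, u → 3 syllables.
σ1/σ2 boundary: /bs/; trying suffixes from longest down, /s/ is the first permitted one, so coda /b/ | onset /s/.
σ2/σ3 boundary: /jwkl/; trying suffixes from longest down, /kl/ is the first permitted one, so coda /jw/ | onset /kl/.
Syllabification: wib.sijw.kluhb.
Syllable 2 is /sijw/: onset /s/, nucleus /i/, coda /jw/.

s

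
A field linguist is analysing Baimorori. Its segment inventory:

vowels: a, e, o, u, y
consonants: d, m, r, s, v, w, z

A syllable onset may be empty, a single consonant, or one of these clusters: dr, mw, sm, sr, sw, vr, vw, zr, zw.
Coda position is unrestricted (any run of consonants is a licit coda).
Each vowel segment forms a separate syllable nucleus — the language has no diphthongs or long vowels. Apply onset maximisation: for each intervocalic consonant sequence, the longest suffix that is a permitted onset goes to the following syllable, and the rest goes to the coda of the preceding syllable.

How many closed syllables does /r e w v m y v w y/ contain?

1

Nuclei (vowels): e, y, y → 3 syllables.
/e…y/ gap (V1→V2): /wvm/ splits as /wv/ + /m/ (/m/ is the longest suffix that is a licit onset).
/y…y/ gap (V2→V3): cluster /vw/ — /vw/ is itself a permitted onset, so the whole cluster goes right; preceding coda = ∅.
Syllabification: rewv.my.vwy.
Classifying each syllable: /rewv/ (closed), /my/ (open), /vwy/ (open).
Closed syllables: 1.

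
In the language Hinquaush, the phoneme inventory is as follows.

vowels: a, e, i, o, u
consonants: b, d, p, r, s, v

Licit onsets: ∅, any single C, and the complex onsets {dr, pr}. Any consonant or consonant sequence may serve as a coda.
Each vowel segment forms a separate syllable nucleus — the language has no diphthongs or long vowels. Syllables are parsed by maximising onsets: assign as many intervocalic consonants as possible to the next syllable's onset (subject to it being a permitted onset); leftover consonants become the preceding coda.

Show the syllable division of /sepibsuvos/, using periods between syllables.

Vowels present: e, i, u, o; each is a nucleus, giving 4 syllables.
σ1/σ2 boundary: /p/ → onset of the next syllable (single consonants are always licit onsets).
σ2/σ3 boundary: /bs/ splits as /b/ + /s/ (/s/ is the longest suffix that is a licit onset).
σ3/σ4 boundary: just /v/ — single C goes to the following onset.

se.pib.su.vos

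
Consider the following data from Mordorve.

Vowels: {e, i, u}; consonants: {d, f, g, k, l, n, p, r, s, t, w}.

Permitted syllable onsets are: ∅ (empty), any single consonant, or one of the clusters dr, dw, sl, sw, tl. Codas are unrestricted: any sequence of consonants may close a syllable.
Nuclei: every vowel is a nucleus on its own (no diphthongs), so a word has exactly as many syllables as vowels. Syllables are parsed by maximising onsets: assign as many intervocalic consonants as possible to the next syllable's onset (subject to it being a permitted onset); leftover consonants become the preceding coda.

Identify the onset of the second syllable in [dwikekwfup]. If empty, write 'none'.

Nuclei (vowels): i, e, u → 3 syllables.
Between /i/ (V1) and /e/ (V2): just /k/ — single C goes to the following onset.
Between /e/ (V2) and /u/ (V3): cluster /kwf/ — the longest permitted-onset suffix is /f/; onset = /f/, preceding coda = /kw/.
Syllabification: dwi.kekw.fup.
Syllable 2 is /kekw/: onset /k/, nucleus /e/, coda /kw/.

k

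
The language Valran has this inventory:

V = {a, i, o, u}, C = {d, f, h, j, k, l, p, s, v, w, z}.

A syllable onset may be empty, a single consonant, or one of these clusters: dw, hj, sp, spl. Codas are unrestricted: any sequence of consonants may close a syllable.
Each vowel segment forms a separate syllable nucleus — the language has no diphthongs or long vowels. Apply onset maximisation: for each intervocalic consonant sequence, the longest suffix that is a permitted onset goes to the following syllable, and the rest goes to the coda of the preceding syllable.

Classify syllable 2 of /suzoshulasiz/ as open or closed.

closed

The vowels are u, o, u, a, i — 5 nuclei, so 5 syllables.
σ1/σ2 boundary: /z/ is a single consonant, so it becomes the next onset.
σ2/σ3 boundary: /sh/ splits as /s/ + /h/ (/h/ is the longest suffix that is a licit onset).
σ3/σ4 boundary: /l/ → onset of the next syllable (single consonants are always licit onsets).
σ4/σ5 boundary: just /s/ — single C goes to the following onset.
Syllabification: su.zos.hu.la.siz.
Syllable 2 is /zos/ with coda /s/, so it is closed.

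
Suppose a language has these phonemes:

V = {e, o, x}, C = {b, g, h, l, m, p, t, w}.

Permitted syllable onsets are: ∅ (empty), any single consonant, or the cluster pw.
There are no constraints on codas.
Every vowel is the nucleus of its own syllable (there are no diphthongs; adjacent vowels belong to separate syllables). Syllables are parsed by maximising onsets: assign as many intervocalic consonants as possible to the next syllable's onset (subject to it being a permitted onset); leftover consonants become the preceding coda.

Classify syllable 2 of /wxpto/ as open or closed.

Nuclei (vowels): x, o → 2 syllables.
Between /x/ (V1) and /o/ (V2): /pt/ splits as /p/ + /t/ (/t/ is the longest suffix that is a licit onset).
So the parse is wxp.to.
Syllable 2 is /to/; it ends in its nucleus with no coda, so it is open.

open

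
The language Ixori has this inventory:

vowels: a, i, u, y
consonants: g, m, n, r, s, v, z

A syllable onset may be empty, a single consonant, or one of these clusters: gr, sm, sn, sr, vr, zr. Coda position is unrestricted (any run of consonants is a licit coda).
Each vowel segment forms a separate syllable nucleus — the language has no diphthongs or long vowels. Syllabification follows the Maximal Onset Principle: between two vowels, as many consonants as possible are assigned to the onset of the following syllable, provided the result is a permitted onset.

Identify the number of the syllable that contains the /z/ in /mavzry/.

The vowels are a, y — 2 nuclei, so 2 syllables.
V1 /a/ – V2 /y/: /vzr/ — longest licit onset from the right is /zr/, leaving /v/ as coda.
Syllabification: mav.zry.
The /z/ is in the onset of syllable 2 (/zry/).

2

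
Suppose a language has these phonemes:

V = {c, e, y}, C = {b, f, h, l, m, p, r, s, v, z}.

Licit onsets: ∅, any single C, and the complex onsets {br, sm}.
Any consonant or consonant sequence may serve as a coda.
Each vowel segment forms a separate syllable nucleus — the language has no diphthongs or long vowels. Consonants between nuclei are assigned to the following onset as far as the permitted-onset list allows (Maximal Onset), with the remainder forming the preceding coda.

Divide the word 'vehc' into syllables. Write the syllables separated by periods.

Nuclei (vowels): e, c → 2 syllables.
V1 /e/ – V2 /c/: /h/ is a single consonant, so it becomes the next onset.

ve.hc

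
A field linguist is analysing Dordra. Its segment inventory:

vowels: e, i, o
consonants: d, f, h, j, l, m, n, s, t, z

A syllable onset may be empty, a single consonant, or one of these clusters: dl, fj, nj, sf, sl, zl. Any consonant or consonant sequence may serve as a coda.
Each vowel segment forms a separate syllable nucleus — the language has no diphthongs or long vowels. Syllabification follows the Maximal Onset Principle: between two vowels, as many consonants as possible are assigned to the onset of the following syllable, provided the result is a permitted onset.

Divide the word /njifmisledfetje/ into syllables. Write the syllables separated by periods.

njif.mi.sled.fet.je

The vowels are i, i, e, e, e — 5 nuclei, so 5 syllables.
V1 /i/ – V2 /i/: cluster /fm/ — the longest permitted-onset suffix is /m/; onset = /m/, preceding coda = /f/.
V2 /i/ – V3 /e/: /sl/ is a licit onset in full, so it all attaches to the next syllable.
V3 /e/ – V4 /e/: /df/; trying suffixes from longest down, /f/ is the first permitted one, so coda /d/ | onset /f/.
V4 /e/ – V5 /e/: cluster /tj/ — the longest permitted-onset suffix is /j/; onset = /j/, preceding coda = /t/.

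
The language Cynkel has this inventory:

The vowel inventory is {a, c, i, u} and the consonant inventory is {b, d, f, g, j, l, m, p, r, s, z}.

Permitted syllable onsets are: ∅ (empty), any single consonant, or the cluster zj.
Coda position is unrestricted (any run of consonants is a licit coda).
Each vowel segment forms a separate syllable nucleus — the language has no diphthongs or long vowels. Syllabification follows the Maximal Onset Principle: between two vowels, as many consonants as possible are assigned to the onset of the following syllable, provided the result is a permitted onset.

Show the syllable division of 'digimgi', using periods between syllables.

The vowels are i, i, i — 3 nuclei, so 3 syllables.
V1 /i/ – V2 /i/: just /g/ — single C goes to the following onset.
V2 /i/ – V3 /i/: cluster /mg/ — the longest permitted-onset suffix is /g/; onset = /g/, preceding coda = /m/.

di.gim.gi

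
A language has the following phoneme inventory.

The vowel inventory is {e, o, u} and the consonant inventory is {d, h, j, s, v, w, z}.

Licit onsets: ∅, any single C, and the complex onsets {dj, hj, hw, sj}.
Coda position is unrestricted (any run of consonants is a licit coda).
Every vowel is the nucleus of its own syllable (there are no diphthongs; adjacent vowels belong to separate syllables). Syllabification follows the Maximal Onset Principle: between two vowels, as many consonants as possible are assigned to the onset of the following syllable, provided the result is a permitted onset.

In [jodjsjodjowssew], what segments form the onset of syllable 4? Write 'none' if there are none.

Vowels present: o, o, o, e; each is a nucleus, giving 4 syllables.
V1 /o/ – V2 /o/: /djsj/; trying suffixes from longest down, /sj/ is the first permitted one, so coda /dj/ | onset /sj/.
V2 /o/ – V3 /o/: cluster /dj/ — /dj/ is itself a permitted onset, so the whole cluster goes right; preceding coda = ∅.
V3 /o/ – V4 /e/: /wss/; trying suffixes from longest down, /s/ is the first permitted one, so coda /ws/ | onset /s/.
Syllabification: jodj.sjo.djows.sew.
Syllable 4 is /sew/: onset /s/, nucleus /e/, coda /w/.

s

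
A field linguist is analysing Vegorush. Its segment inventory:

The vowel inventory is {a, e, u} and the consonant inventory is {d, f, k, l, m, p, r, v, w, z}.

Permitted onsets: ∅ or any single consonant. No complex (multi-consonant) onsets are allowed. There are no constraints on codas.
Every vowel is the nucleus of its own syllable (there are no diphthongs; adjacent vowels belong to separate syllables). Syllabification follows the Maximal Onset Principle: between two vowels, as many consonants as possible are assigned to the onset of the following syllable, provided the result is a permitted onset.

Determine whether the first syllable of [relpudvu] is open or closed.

The vowels are e, u, u — 3 nuclei, so 3 syllables.
Between /e/ (V1) and /u/ (V2): /lp/ splits as /l/ + /p/ (/p/ is the longest suffix that is a licit onset).
Between /u/ (V2) and /u/ (V3): cluster /dv/ — the longest permitted-onset suffix is /v/; onset = /v/, preceding coda = /d/.
So the parse is rel.pud.vu.
Syllable 1 is /rel/ with coda /l/, so it is closed.

closed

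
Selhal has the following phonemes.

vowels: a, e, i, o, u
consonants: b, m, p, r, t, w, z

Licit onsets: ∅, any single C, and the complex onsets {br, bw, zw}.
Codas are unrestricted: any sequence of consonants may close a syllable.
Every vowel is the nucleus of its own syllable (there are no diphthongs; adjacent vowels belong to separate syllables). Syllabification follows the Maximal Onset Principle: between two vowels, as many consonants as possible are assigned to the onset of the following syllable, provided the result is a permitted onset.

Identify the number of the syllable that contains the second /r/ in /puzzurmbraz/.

Nuclei (vowels): u, u, a → 3 syllables.
/u…u/ gap (V1→V2): /zz/; trying suffixes from longest down, /z/ is the first permitted one, so coda /z/ | onset /z/.
/u…a/ gap (V2→V3): /rmbr/ splits as /rm/ + /br/ (/br/ is the longest suffix that is a licit onset).
So the parse is puz.zurm.braz.
The second /r/ is in the onset of syllable 3 (/braz/).

3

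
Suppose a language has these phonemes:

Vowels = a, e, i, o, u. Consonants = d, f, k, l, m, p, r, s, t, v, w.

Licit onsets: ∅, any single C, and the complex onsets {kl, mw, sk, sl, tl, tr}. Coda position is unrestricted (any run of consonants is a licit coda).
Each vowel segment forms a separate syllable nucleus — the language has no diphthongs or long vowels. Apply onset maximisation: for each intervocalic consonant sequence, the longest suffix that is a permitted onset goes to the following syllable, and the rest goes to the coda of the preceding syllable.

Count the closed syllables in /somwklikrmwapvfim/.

4

Vowels present: o, i, a, i; each is a nucleus, giving 4 syllables.
V1 /o/ – V2 /i/: cluster /mwkl/ — the longest permitted-onset suffix is /kl/; onset = /kl/, preceding coda = /mw/.
V2 /i/ – V3 /a/: /krmw/ — longest licit onset from the right is /mw/, leaving /kr/ as coda.
V3 /a/ – V4 /i/: cluster /pvf/ — the longest permitted-onset suffix is /f/; onset = /f/, preceding coda = /pv/.
Result: somw.klikr.mwapv.fim.
Classifying each syllable: /somw/ (closed), /klikr/ (closed), /mwapv/ (closed), /fim/ (closed).
Closed syllables: 4.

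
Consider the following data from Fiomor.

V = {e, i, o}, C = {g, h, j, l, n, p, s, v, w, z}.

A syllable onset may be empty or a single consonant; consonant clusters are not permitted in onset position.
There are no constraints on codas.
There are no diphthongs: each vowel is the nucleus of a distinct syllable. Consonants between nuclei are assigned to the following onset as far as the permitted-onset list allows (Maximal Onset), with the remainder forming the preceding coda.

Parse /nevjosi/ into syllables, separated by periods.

Vowels present: e, o, i; each is a nucleus, giving 3 syllables.
Between /e/ (V1) and /o/ (V2): /vj/ — longest licit onset from the right is /j/, leaving /v/ as coda.
Between /o/ (V2) and /i/ (V3): /s/ → onset of the next syllable (single consonants are always licit onsets).

nev.jo.si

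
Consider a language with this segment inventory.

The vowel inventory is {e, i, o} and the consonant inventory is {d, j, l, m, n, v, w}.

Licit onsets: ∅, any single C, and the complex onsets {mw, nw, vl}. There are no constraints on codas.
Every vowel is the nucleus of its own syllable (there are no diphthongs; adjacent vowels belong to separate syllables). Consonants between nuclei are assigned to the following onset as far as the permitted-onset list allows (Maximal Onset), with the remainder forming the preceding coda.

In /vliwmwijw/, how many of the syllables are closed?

2

Nuclei (vowels): i, i → 2 syllables.
V1 /i/ – V2 /i/: /wmw/; trying suffixes from longest down, /mw/ is the first permitted one, so coda /w/ | onset /mw/.
So the parse is vliw.mwijw.
Classifying each syllable: /vliw/ (closed), /mwijw/ (closed).
Closed syllables: 2.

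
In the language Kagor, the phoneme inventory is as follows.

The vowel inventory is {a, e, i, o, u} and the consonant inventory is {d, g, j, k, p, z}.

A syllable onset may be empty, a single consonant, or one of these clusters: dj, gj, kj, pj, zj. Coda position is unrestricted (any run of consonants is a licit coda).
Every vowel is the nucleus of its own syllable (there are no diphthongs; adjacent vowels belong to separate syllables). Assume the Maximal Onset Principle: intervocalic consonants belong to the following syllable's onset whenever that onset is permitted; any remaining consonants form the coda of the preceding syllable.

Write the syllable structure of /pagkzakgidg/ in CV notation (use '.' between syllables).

The vowels are a, a, i — 3 nuclei, so 3 syllables.
σ1/σ2 boundary: /gkz/ — longest licit onset from the right is /z/, leaving /gk/ as coda.
σ2/σ3 boundary: cluster /kg/ — the longest permitted-onset suffix is /g/; onset = /g/, preceding coda = /k/.
Putting it together: pagk.zak.gidg.
Mapping each syllable to C/V: /pagk/ → CVCC, /zak/ → CVC, /gidg/ → CVCC.

CVCC.CVC.CVCC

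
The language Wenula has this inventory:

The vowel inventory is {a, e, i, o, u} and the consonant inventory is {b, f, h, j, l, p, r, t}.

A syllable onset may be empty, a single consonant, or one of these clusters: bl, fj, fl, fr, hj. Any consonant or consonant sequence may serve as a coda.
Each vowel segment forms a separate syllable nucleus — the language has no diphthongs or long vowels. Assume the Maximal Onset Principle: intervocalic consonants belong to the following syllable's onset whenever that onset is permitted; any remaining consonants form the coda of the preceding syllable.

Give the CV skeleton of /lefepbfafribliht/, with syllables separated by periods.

CV.CVCC.CV.CCV.CCVCC

Nuclei (vowels): e, e, a, i, i → 5 syllables.
V1 /e/ – V2 /e/: /f/ → onset of the next syllable (single consonants are always licit onsets).
V2 /e/ – V3 /a/: /pbf/ splits as /pb/ + /f/ (/f/ is the longest suffix that is a licit onset).
V3 /a/ – V4 /i/: /fr/ is a licit onset in full, so it all attaches to the next syllable.
V4 /i/ – V5 /i/: /bl/ is a licit onset in full, so it all attaches to the next syllable.
Result: le.fepb.fa.fri.bliht.
Mapping each syllable to C/V: /le/ → CV, /fepb/ → CVCC, /fa/ → CV, /fri/ → CCV, /bliht/ → CCVCC.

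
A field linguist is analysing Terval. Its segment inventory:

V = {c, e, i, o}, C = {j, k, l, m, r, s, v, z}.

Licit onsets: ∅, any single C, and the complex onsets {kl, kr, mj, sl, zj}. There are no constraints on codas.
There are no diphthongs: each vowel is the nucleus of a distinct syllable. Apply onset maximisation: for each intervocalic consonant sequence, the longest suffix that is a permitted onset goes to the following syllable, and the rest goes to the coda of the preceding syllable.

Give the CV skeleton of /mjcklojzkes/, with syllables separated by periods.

The vowels are c, o, e — 3 nuclei, so 3 syllables.
σ1/σ2 boundary: /kl/ — entire cluster is a permitted onset → onset /kl/, coda ∅.
σ2/σ3 boundary: /jzk/ splits as /jz/ + /k/ (/k/ is the longest suffix that is a licit onset).
Putting it together: mjc.klojz.kes.
Mapping each syllable to C/V: /mjc/ → CCV, /klojz/ → CCVCC, /kes/ → CVC.

CCV.CCVCC.CVC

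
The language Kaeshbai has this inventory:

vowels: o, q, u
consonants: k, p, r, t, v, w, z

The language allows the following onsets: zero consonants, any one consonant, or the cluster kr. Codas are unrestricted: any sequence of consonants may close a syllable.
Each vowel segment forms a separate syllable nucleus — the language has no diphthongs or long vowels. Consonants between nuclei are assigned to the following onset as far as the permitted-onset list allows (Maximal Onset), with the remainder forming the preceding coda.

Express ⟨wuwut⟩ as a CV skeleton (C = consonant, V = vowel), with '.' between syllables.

CV.CVC

Nuclei (vowels): u, u → 2 syllables.
V1 /u/ – V2 /u/: /w/ → onset of the next syllable (single consonants are always licit onsets).
So the parse is wu.wut.
Mapping each syllable to C/V: /wu/ → CV, /wut/ → CVC.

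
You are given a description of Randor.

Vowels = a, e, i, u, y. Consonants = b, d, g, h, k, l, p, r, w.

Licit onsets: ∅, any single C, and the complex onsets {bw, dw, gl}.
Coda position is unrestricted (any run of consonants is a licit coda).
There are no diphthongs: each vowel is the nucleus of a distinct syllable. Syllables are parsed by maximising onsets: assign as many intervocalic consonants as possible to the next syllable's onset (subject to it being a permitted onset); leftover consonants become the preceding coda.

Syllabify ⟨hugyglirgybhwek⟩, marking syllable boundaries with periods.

hu.gy.glir.gybh.wek

Vowels present: u, y, i, y, e; each is a nucleus, giving 5 syllables.
Between /u/ (V1) and /y/ (V2): /g/ → onset of the next syllable (single consonants are always licit onsets).
Between /y/ (V2) and /i/ (V3): /gl/ — entire cluster is a permitted onset → onset /gl/, coda ∅.
Between /i/ (V3) and /y/ (V4): /rg/ — longest licit onset from the right is /g/, leaving /r/ as coda.
Between /y/ (V4) and /e/ (V5): cluster /bhw/ — the longest permitted-onset suffix is /w/; onset = /w/, preceding coda = /bh/.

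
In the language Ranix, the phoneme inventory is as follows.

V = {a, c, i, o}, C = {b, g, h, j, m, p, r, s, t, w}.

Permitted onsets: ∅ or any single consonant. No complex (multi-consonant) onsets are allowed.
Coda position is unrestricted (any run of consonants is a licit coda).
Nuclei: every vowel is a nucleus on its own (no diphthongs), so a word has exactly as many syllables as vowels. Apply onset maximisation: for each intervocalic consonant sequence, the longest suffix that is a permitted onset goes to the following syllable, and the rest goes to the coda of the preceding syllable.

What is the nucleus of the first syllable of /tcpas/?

The vowels are c, a — 2 nuclei, so 2 syllables.
The first nucleus (vowel 1 from the left) is /c/.

c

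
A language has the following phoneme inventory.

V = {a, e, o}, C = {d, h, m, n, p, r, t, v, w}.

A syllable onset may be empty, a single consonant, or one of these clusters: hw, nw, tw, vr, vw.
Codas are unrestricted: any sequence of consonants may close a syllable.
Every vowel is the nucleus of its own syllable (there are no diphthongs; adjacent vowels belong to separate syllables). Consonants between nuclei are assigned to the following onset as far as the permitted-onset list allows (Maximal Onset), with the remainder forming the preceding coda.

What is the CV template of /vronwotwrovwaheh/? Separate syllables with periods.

Vowels present: o, o, o, a, e; each is a nucleus, giving 5 syllables.
σ1/σ2 boundary: /nw/ is a licit onset in full, so it all attaches to the next syllable.
σ2/σ3 boundary: /twr/ — longest licit onset from the right is /r/, leaving /tw/ as coda.
σ3/σ4 boundary: cluster /vw/ — /vw/ is itself a permitted onset, so the whole cluster goes right; preceding coda = ∅.
σ4/σ5 boundary: just /h/ — single C goes to the following onset.
So the parse is vro.nwotw.ro.vwa.heh.
Mapping each syllable to C/V: /vro/ → CCV, /nwotw/ → CCVCC, /ro/ → CV, /vwa/ → CCV, /heh/ → CVC.

CCV.CCVCC.CV.CCV.CVC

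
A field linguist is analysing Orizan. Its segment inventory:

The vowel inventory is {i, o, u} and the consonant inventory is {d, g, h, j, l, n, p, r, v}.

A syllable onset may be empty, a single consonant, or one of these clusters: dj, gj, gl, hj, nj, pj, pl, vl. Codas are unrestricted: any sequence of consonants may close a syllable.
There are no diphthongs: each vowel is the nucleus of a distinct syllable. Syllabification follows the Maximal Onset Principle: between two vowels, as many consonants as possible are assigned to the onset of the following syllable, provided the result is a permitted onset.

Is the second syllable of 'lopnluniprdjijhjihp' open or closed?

open

Nuclei (vowels): o, u, i, i, i → 5 syllables.
Between /o/ (V1) and /u/ (V2): cluster /pnl/ — the longest permitted-onset suffix is /l/; onset = /l/, preceding coda = /pn/.
Between /u/ (V2) and /i/ (V3): /n/ is a single consonant, so it becomes the next onset.
Between /i/ (V3) and /i/ (V4): cluster /prdj/ — the longest permitted-onset suffix is /dj/; onset = /dj/, preceding coda = /pr/.
Between /i/ (V4) and /i/ (V5): /jhj/ — longest licit onset from the right is /hj/, leaving /j/ as coda.
Syllabification: lopn.lu.nipr.djij.hjihp.
Syllable 2 is /lu/; it ends in its nucleus with no coda, so it is open.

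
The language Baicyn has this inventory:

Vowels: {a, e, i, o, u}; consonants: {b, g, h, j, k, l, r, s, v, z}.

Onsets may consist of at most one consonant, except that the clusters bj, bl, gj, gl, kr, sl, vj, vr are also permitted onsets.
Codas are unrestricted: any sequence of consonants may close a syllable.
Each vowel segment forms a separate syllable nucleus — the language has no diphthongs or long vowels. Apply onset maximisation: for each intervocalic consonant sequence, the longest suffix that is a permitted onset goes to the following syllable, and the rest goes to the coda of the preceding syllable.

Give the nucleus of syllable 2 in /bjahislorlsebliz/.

Nuclei (vowels): a, i, o, e, i → 5 syllables.
The second nucleus (vowel 2 from the left) is /i/.

i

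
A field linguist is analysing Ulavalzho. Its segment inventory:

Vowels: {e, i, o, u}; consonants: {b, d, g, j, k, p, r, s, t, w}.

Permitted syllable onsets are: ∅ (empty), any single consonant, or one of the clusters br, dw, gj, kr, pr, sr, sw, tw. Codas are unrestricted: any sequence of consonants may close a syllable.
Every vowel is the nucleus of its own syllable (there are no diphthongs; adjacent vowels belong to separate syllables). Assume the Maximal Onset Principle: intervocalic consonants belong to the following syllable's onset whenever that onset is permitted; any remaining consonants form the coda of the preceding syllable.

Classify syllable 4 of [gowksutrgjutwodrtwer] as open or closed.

Nuclei (vowels): o, u, u, o, e → 5 syllables.
V1 /o/ – V2 /u/: cluster /wks/ — the longest permitted-onset suffix is /s/; onset = /s/, preceding coda = /wk/.
V2 /u/ – V3 /u/: /trgj/ splits as /tr/ + /gj/ (/gj/ is the longest suffix that is a licit onset).
V3 /u/ – V4 /o/: cluster /tw/ — /tw/ is itself a permitted onset, so the whole cluster goes right; preceding coda = ∅.
V4 /o/ – V5 /e/: cluster /drtw/ — the longest permitted-onset suffix is /tw/; onset = /tw/, preceding coda = /dr/.
So the parse is gowk.sutr.gju.twodr.twer.
Syllable 4 is /twodr/ with coda /dr/, so it is closed.

closed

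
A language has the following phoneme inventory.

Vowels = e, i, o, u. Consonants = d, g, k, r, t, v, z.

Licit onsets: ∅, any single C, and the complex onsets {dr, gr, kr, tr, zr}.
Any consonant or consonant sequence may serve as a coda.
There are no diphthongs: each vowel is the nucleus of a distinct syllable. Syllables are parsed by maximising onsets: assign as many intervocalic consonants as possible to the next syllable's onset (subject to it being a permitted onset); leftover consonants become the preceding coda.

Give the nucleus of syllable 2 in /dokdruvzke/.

Vowels present: o, u, e; each is a nucleus, giving 3 syllables.
The second nucleus (vowel 2 from the left) is /u/.

u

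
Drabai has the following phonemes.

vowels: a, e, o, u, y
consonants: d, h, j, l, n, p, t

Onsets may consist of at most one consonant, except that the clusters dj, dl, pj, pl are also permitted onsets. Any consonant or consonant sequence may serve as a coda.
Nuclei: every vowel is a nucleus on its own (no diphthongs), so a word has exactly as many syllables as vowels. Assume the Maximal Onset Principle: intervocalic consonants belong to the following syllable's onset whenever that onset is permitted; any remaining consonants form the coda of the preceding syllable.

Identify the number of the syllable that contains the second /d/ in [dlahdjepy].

The vowels are a, e, y — 3 nuclei, so 3 syllables.
/a…e/ gap (V1→V2): /hdj/; trying suffixes from longest down, /dj/ is the first permitted one, so coda /h/ | onset /dj/.
/e…y/ gap (V2→V3): just /p/ — single C goes to the following onset.
So the parse is dlah.dje.py.
The second /d/ is in the onset of syllable 2 (/dje/).

2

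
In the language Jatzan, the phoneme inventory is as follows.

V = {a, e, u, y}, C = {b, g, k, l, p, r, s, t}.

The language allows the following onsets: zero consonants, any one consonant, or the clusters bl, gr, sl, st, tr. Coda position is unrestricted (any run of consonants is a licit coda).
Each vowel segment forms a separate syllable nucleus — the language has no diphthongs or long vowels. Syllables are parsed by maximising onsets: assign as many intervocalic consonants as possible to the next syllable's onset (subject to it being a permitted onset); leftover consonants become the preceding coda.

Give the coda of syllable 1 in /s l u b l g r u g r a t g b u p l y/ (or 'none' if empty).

bl

The vowels are u, u, a, u, y — 5 nuclei, so 5 syllables.
V1 /u/ – V2 /u/: /blgr/ — longest licit onset from the right is /gr/, leaving /bl/ as coda.
V2 /u/ – V3 /a/: /gr/ — entire cluster is a permitted onset → onset /gr/, coda ∅.
V3 /a/ – V4 /u/: /tgb/ splits as /tg/ + /b/ (/b/ is the longest suffix that is a licit onset).
V4 /u/ – V5 /y/: /pl/ — longest licit onset from the right is /l/, leaving /p/ as coda.
Result: slubl.gru.gratg.bup.ly.
Syllable 1 is /slubl/: onset /sl/, nucleus /u/, coda /bl/.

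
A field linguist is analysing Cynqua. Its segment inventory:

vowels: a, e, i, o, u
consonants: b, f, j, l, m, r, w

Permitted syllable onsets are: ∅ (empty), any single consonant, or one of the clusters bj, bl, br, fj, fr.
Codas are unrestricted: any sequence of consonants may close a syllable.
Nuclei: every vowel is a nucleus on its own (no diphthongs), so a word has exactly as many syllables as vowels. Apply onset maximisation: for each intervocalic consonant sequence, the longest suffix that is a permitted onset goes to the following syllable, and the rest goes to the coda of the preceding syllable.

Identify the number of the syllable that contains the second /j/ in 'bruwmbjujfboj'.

The vowels are u, u, o — 3 nuclei, so 3 syllables.
σ1/σ2 boundary: /wmbj/ — longest licit onset from the right is /bj/, leaving /wm/ as coda.
σ2/σ3 boundary: /jfb/ — longest licit onset from the right is /b/, leaving /jf/ as coda.
Putting it together: bruwm.bjujf.boj.
The second /j/ is in the coda of syllable 2 (/bjujf/).

2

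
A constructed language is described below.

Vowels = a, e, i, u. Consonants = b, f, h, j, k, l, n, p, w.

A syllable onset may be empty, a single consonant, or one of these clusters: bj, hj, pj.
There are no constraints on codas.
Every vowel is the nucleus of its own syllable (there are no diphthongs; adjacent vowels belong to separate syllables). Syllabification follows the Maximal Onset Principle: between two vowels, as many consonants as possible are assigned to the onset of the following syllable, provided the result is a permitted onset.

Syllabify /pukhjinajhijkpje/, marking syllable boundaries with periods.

Nuclei (vowels): u, i, a, i, e → 5 syllables.
Between /u/ (V1) and /i/ (V2): /khj/ splits as /k/ + /hj/ (/hj/ is the longest suffix that is a licit onset).
Between /i/ (V2) and /a/ (V3): /n/ → onset of the next syllable (single consonants are always licit onsets).
Between /a/ (V3) and /i/ (V4): cluster /jh/ — the longest permitted-onset suffix is /h/; onset = /h/, preceding coda = /j/.
Between /i/ (V4) and /e/ (V5): /jkpj/ — longest licit onset from the right is /pj/, leaving /jk/ as coda.

puk.hji.naj.hijk.pje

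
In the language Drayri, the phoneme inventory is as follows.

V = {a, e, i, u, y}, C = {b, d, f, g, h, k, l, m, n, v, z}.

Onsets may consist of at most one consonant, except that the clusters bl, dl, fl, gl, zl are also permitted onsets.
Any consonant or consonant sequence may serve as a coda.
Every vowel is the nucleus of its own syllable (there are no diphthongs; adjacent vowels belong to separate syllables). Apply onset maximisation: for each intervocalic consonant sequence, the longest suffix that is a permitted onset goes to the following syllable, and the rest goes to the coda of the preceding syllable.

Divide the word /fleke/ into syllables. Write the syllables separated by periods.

fle.ke

Nuclei (vowels): e, e → 2 syllables.
Between /e/ (V1) and /e/ (V2): /k/ → onset of the next syllable (single consonants are always licit onsets).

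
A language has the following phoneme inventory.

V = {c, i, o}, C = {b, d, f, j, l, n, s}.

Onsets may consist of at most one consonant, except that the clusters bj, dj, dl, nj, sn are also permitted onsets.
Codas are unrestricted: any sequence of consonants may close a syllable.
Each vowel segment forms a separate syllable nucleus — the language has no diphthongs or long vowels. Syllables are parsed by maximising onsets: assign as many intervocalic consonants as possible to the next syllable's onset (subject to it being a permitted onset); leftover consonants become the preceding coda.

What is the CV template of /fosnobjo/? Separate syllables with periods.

Vowels present: o, o, o; each is a nucleus, giving 3 syllables.
σ1/σ2 boundary: cluster /sn/ — /sn/ is itself a permitted onset, so the whole cluster goes right; preceding coda = ∅.
σ2/σ3 boundary: /bj/ is a licit onset in full, so it all attaches to the next syllable.
Result: fo.sno.bjo.
Mapping each syllable to C/V: /fo/ → CV, /sno/ → CCV, /bjo/ → CCV.

CV.CCV.CCV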